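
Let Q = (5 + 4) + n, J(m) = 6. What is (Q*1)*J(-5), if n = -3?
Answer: 36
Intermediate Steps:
Q = 6 (Q = (5 + 4) - 3 = 9 - 3 = 6)
(Q*1)*J(-5) = (6*1)*6 = 6*6 = 36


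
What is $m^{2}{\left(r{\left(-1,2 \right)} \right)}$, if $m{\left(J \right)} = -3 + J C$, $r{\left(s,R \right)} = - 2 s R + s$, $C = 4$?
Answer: $81$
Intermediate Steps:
$r{\left(s,R \right)} = s - 2 R s$ ($r{\left(s,R \right)} = - 2 R s + s = s - 2 R s$)
$m{\left(J \right)} = -3 + 4 J$ ($m{\left(J \right)} = -3 + J 4 = -3 + 4 J$)
$m^{2}{\left(r{\left(-1,2 \right)} \right)} = \left(-3 + 4 \left(- (1 - 4)\right)\right)^{2} = \left(-3 + 4 \left(\left(-1\right) \left(-3\right)\right)\right)^{2} = \left(-3 + 4 \cdot 3\right)^{2} = \left(-3 + 12\right)^{2} = 9^{2} = 81$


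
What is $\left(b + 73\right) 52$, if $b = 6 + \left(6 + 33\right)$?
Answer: $6136$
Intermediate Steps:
$b = 45$ ($b = 6 + 39 = 45$)
$\left(b + 73\right) 52 = \left(45 + 73\right) 52 = 118 \cdot 52 = 6136$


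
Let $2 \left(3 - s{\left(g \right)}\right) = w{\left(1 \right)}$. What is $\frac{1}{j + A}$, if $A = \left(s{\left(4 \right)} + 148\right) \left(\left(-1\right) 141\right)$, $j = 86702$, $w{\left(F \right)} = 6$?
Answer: $\frac{1}{65834} \approx 1.519 \cdot 10^{-5}$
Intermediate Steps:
$s{\left(g \right)} = 0$ ($s{\left(g \right)} = 3 - 3 = 0$)
$A = -20868$ ($A = \left(0 + 148\right) \left(\left(-1\right) 141\right) = 148 \left(-141\right) = -20868$)
$\frac{1}{j + A} = \frac{1}{86702 - 20868} = \frac{1}{65834}$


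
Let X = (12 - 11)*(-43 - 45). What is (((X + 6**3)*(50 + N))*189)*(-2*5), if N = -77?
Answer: 6531840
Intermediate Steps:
X = -88 (X = 1*(-88) = -88)
(((X + 6**3)*(50 + N))*189)*(-2*5) = (((-88 + 6**3)*(50 - 77))*189)*(-2*5) = (((-88 + 216)*(-27))*189)*(-10) = ((128*(-27))*189)*(-10) = -3456*189*(-10) = -653184*(-10) = 6531840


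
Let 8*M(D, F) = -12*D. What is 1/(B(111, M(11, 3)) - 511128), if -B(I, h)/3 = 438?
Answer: -1/512442 ≈ -1.9514e-6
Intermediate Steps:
M(D, F) = -3*D/2 (M(D, F) = (-12*D)/8 = -3*D/2)
B(I, h) = -1314 (B(I, h) = -3*438 = -1314)
1/(B(111, M(11, 3)) - 511128) = 1/(-1314 - 511128) = 1/(-512442) = -1/512442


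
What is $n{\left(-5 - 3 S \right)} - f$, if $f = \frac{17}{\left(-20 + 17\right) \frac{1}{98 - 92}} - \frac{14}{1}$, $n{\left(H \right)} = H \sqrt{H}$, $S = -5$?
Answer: $48 + 10 \sqrt{10} \approx 79.623$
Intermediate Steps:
$n{\left(H \right)} = H^{\frac{3}{2}}$
$f = -48$ ($f = \frac{17}{\left(-3\right) \frac{1}{6}} - 14 = \frac{17}{- \frac{1}{2}} - 14 = 17 \left(-2\right) - 14 = -34 - 14 = -48$)
$n{\left(-5 - 3 S \right)} - f = \left(-5 - -15\right)^{\frac{3}{2}} - -48 = \left(-5 + 15\right)^{\frac{3}{2}} + 48 = 10^{\frac{3}{2}} + 48 = 10 \sqrt{10} + 48 = 48 + 10 \sqrt{10}$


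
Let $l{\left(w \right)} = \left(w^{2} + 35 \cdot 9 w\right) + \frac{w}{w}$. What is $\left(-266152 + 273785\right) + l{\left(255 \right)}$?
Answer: $152984$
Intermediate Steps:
$l{\left(w \right)} = 1 + w^{2} + 315 w$ ($l{\left(w \right)} = \left(w^{2} + 315 w\right) + 1 = 1 + w^{2} + 315 w$)
$\left(-266152 + 273785\right) + l{\left(255 \right)} = \left(-266152 + 273785\right) + \left(1 + 255^{2} + 315 \cdot 255\right) = 7633 + \left(1 + 65025 + 80325\right) = 7633 + 145351 = 152984$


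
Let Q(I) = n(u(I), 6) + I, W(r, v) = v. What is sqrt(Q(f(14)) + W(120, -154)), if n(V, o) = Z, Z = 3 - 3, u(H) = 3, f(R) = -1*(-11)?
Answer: I*sqrt(143) ≈ 11.958*I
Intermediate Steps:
f(R) = 11
Z = 0
n(V, o) = 0
Q(I) = I (Q(I) = 0 + I = I)
sqrt(Q(f(14)) + W(120, -154)) = sqrt(11 - 154) = sqrt(-143) = I*sqrt(143)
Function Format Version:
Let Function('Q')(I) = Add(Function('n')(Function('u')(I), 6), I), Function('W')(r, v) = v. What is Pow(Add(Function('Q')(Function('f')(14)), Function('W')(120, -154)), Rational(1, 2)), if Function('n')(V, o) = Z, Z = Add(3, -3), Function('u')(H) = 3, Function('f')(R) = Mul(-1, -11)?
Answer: Mul(I, Pow(143, Rational(1, 2))) ≈ Mul(11.958, I)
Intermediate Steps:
Function('f')(R) = 11
Z = 0
Function('n')(V, o) = 0
Function('Q')(I) = I (Function('Q')(I) = Add(0, I) = I)
Pow(Add(Function('Q')(Function('f')(14)), Function('W')(120, -154)), Rational(1, 2)) = Pow(Add(11, -154), Rational(1, 2)) = Pow(-143, Rational(1, 2)) = Mul(I, Pow(143, Rational(1, 2)))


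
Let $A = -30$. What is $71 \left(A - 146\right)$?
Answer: $-12496$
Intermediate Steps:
$71 \left(A - 146\right) = 71 \left(-30 - 146\right) = 71 \left(-176\right) = -12496$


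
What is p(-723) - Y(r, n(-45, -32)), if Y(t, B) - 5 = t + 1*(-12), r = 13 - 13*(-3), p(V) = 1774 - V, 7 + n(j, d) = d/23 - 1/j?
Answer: 2452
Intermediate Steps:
n(j, d) = -7 - 1/j + d/23 (n(j, d) = -7 + (d/23 - 1/j) = -7 + (-1/j + d/23) = -7 - 1/j + d/23)
r = 52 (r = 13 + 39 = 52)
Y(t, B) = -7 + t (Y(t, B) = 5 + (t + 1*(-12)) = 5 + (t - 12) = 5 + (-12 + t) = -7 + t)
p(-723) - Y(r, n(-45, -32)) = (1774 - 1*(-723)) - (-7 + 52) = (1774 + 723) - 1*45 = 2497 - 45 = 2452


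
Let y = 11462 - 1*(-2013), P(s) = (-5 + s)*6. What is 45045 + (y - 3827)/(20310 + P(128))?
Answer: 39504867/877 ≈ 45045.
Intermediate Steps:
P(s) = -30 + 6*s
y = 13475 (y = 11462 + 2013 = 13475)
45045 + (y - 3827)/(20310 + P(128)) = 45045 + (13475 - 3827)/(20310 + (-30 + 6*128)) = 45045 + 9648/(20310 + (-30 + 768)) = 45045 + 9648/(20310 + 738) = 45045 + 9648/21048 = 45045 + 9648*(1/21048) = 45045 + 402/877 = 39504867/877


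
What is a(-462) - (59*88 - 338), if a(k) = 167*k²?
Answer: 35640294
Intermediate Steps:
a(-462) - (59*88 - 338) = 167*(-462)² - (59*88 - 338) = 167*213444 - (5192 - 338) = 35645148 - 1*4854 = 35645148 - 4854 = 35640294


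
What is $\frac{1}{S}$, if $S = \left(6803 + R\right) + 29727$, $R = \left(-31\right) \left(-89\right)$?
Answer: $\frac{1}{39289} \approx 2.5452 \cdot 10^{-5}$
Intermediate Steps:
$R = 2759$
$S = 39289$ ($S = \left(6803 + 2759\right) + 29727 = 9562 + 29727 = 39289$)
$\frac{1}{S} = \frac{1}{39289}$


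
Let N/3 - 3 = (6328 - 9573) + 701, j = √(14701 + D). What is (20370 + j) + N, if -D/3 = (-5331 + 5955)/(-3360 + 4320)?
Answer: 12747 + √1469905/10 ≈ 12868.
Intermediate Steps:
D = -39/20 (D = -3*(-5331 + 5955)/(-3360 + 4320) = -1872/960 = -3*13/20 = -39/20 ≈ -1.9500)
j = √1469905/10 (j = √(14701 - 39/20) = √(293981/20) = √1469905/10 ≈ 121.24)
N = -7623 (N = 9 + 3*((6328 - 9573) + 701) = 9 + 3*(-3245 + 701) = 9 + 3*(-2544) = 9 - 7632 = -7623)
(20370 + j) + N = (20370 + √1469905/10) - 7623 = 12747 + √1469905/10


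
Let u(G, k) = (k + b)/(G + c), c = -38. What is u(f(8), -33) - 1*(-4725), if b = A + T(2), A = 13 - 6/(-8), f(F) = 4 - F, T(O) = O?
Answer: 264623/56 ≈ 4725.4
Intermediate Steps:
A = 55/4 (A = 13 - 6*(-1)/8 = 13 - 1*(-¾) = 13 + ¾ = 55/4 ≈ 13.750)
b = 63/4 (b = 55/4 + 2 = 63/4 ≈ 15.750)
u(G, k) = (63/4 + k)/(-38 + G) (u(G, k) = (k + 63/4)/(G - 38) = (63/4 + k)/(-38 + G))
u(f(8), -33) - 1*(-4725) = (63/4 - 33)/(-38 + (4 - 1*8)) - 1*(-4725) = -69/4/(-38 + (4 - 8)) + 4725 = -69/4/(-38 - 4) + 4725 = -69/4/(-42) + 4725 = -1/42*(-69/4) + 4725 = 23/56 + 4725 = 264623/56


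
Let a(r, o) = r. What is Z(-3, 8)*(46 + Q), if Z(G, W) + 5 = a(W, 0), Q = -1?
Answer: 135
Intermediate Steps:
Z(G, W) = -5 + W
Z(-3, 8)*(46 + Q) = (-5 + 8)*(46 - 1) = 3*45 = 135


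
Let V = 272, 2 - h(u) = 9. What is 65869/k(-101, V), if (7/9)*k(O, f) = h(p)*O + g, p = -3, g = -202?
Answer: 461083/4545 ≈ 101.45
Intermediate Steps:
h(u) = -7 (h(u) = 2 - 1*9 = 2 - 9 = -7)
k(O, f) = -1818/7 - 9*O (k(O, f) = 9*(-7*O - 202)/7 = 9*(-202 - 7*O)/7 = -1818/7 - 9*O)
65869/k(-101, V) = 65869/(-1818/7 - 9*(-101)) = 65869/(-1818/7 + 909) = 65869/(4545/7) = 65869*(7/4545) = 461083/4545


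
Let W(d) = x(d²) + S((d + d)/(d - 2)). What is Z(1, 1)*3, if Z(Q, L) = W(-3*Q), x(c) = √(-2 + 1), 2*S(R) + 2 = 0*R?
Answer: -3 + 3*I ≈ -3.0 + 3.0*I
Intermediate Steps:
S(R) = -1 (S(R) = -1 + (0*R)/2 = -1 + (½)*0 = -1 + 0 = -1)
x(c) = I (x(c) = √(-1) = I)
W(d) = -1 + I (W(d) = I - 1 = -1 + I)
Z(Q, L) = -1 + I
Z(1, 1)*3 = (-1 + I)*3 = -3 + 3*I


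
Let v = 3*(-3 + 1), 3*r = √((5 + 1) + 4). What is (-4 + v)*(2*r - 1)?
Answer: 10 - 20*√10/3 ≈ -11.082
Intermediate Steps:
r = √10/3 (r = √((5 + 1) + 4)/3 = √(6 + 4)/3 = √10/3 ≈ 1.0541)
v = -6 (v = 3*(-2) = -6)
(-4 + v)*(2*r - 1) = (-4 - 6)*(2*(√10/3) - 1) = -10*(2*√10/3 - 1) = -10*(-1 + 2*√10/3) = 10 - 20*√10/3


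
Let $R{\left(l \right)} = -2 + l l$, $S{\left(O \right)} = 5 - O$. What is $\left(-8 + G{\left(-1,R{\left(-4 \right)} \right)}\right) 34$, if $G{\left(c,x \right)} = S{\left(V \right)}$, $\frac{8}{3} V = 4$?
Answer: $-153$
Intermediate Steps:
$V = \frac{3}{2}$ ($V = \frac{3}{8} \cdot 4 = \frac{3}{2} \approx 1.5$)
$R{\left(l \right)} = -2 + l^{2}$
$G{\left(c,x \right)} = \frac{7}{2}$ ($G{\left(c,x \right)} = 5 - \frac{3}{2} = \frac{7}{2}$)
$\left(-8 + G{\left(-1,R{\left(-4 \right)} \right)}\right) 34 = \left(-8 + \frac{7}{2}\right) 34 = \left(- \frac{9}{2}\right) 34 = -153$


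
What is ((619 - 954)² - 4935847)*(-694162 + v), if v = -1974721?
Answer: 12873682754226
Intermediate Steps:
((619 - 954)² - 4935847)*(-694162 + v) = ((619 - 954)² - 4935847)*(-694162 - 1974721) = ((-335)² - 4935847)*(-2668883) = (112225 - 4935847)*(-2668883) = -4823622*(-2668883) = 12873682754226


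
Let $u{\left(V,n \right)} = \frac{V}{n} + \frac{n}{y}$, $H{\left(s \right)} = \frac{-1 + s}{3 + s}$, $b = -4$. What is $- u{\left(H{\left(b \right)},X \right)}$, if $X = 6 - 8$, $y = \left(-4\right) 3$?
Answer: $\frac{7}{3} \approx 2.3333$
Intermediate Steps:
$y = -12$
$X = -2$ ($X = 6 - 8 = -2$)
$H{\left(s \right)} = \frac{-1 + s}{3 + s}$
$u{\left(V,n \right)} = - \frac{n}{12} + \frac{V}{n}$ ($u{\left(V,n \right)} = \frac{V}{n} + \frac{n}{-12} = \frac{V}{n} + n \left(- \frac{1}{12}\right) = \frac{V}{n} - \frac{n}{12} = - \frac{n}{12} + \frac{V}{n}$)
$- u{\left(H{\left(b \right)},X \right)} = - (\left(- \frac{1}{12}\right) \left(-2\right) + \frac{\frac{1}{3 - 4} \left(-1 - 4\right)}{-2}) = - (\frac{1}{6} + \frac{1}{-1} \left(-5\right) \left(- \frac{1}{2}\right)) = - (\frac{1}{6} + \left(-1\right) \left(-5\right) \left(- \frac{1}{2}\right)) = - (\frac{1}{6} + 5 \left(- \frac{1}{2}\right)) = - (\frac{1}{6} - \frac{5}{2}) = \left(-1\right) \left(- \frac{7}{3}\right) = \frac{7}{3}$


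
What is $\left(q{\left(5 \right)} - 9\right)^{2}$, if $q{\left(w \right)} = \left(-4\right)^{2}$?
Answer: $49$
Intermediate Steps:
$q{\left(w \right)} = 16$
$\left(q{\left(5 \right)} - 9\right)^{2} = \left(16 - 9\right)^{2} = 7^{2} = 49$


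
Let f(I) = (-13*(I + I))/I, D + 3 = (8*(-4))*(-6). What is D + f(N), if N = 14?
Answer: 163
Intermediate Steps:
D = 189 (D = -3 + (8*(-4))*(-6) = -3 - 32*(-6) = -3 + 192 = 189)
f(I) = -26 (f(I) = (-26*I)/I = -26)
D + f(N) = 189 - 26 = 163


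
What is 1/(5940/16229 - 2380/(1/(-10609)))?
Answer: 16229/409772843120 ≈ 3.9605e-8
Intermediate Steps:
1/(5940/16229 - 2380/(1/(-10609))) = 1/(5940*(1/16229) - 2380/(-1/10609)) = 1/(5940/16229 - 2380*(-10609)) = 1/(5940/16229 + 25249420) = 1/(409772843120/16229) = 16229/409772843120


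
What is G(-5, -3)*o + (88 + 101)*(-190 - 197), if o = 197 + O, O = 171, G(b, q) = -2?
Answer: -73879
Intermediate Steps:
o = 368 (o = 197 + 171 = 368)
G(-5, -3)*o + (88 + 101)*(-190 - 197) = -2*368 + (88 + 101)*(-190 - 197) = -736 + 189*(-387) = -736 - 73143 = -73879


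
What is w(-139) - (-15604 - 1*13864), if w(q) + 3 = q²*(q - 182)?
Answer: -6172576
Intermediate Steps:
w(q) = -3 + q²*(-182 + q) (w(q) = -3 + q²*(q - 182) = -3 + q²*(-182 + q))
w(-139) - (-15604 - 1*13864) = (-3 + (-139)³ - 182*(-139)²) - (-15604 - 1*13864) = (-3 - 2685619 - 182*19321) - (-15604 - 13864) = (-3 - 2685619 - 3516422) - 1*(-29468) = -6202044 + 29468 = -6172576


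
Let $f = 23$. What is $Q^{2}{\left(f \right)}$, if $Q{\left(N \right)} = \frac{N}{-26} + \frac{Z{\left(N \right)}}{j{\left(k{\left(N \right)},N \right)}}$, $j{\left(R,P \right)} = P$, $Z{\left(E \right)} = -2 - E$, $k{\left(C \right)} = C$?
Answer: $\frac{1390041}{357604} \approx 3.8871$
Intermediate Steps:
$Q{\left(N \right)} = - \frac{N}{26} + \frac{-2 - N}{N}$ ($Q{\left(N \right)} = \frac{N}{-26} + \frac{-2 - N}{N} = N \left(- \frac{1}{26}\right) + \frac{-2 - N}{N} = - \frac{N}{26} + \frac{-2 - N}{N}$)
$Q^{2}{\left(f \right)} = \left(-1 - \frac{2}{23} - \frac{23}{26}\right)^{2} = \left(- \frac{1179}{598}\right)^{2} = \frac{1390041}{357604}$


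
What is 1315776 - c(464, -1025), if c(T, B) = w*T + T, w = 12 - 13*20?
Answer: 1430384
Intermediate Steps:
w = -248 (w = 12 - 260 = -248)
c(T, B) = -247*T (c(T, B) = -248*T + T = -247*T)
1315776 - c(464, -1025) = 1315776 - (-247)*464 = 1315776 - 1*(-114608) = 1315776 + 114608 = 1430384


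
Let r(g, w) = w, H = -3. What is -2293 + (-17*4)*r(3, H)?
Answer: -2089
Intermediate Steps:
-2293 + (-17*4)*r(3, H) = -2293 - 17*4*(-3) = -2293 - 68*(-3) = -2293 + 204 = -2089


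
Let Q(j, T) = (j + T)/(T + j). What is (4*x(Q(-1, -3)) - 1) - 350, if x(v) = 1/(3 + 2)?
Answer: -1751/5 ≈ -350.20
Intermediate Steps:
Q(j, T) = 1 (Q(j, T) = (T + j)/(T + j) = 1)
x(v) = 1/5
(4*x(Q(-1, -3)) - 1) - 350 = (4*(1/5) - 1) - 350 = (4/5 - 1) - 350 = -1/5 - 350 = -1751/5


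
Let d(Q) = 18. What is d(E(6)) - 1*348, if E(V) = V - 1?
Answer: -330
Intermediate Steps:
E(V) = -1 + V
d(E(6)) - 1*348 = 18 - 1*348 = 18 - 348 = -330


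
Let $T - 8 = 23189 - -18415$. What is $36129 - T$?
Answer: $-5483$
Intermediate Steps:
$T = 41612$ ($T = 8 + \left(23189 - -18415\right) = 8 + \left(23189 + 18415\right) = 8 + 41604 = 41612$)
$36129 - T = 36129 - 41612 = -5483$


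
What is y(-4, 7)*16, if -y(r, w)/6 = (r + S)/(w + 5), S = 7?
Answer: -24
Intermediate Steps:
y(r, w) = -6*(7 + r)/(5 + w) (y(r, w) = -6*(r + 7)/(w + 5) = -6*(7 + r)/(5 + w))
y(-4, 7)*16 = (6*(-7 - 1*(-4))/(5 + 7))*16 = (6*(-7 + 4)/12)*16 = (6*(1/12)*(-3))*16 = -3/2*16 = -24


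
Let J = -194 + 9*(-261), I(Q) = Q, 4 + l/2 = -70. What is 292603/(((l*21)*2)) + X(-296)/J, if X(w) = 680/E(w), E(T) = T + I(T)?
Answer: -744082289/15807288 ≈ -47.072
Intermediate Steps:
l = -148 (l = -8 + 2*(-70) = -8 - 140 = -148)
E(T) = 2*T (E(T) = T + T = 2*T)
X(w) = 340/w (X(w) = 680/((2*w)) = 680*(1/(2*w)) = 340/w)
J = -2543 (J = -194 - 2349 = -2543)
292603/(((l*21)*2)) + X(-296)/J = 292603/((-148*21*2)) + (340/(-296))/(-2543) = 292603/((-3108*2)) + (340*(-1/296))*(-1/2543) = 292603/(-6216) - 85/74*(-1/2543) = 292603*(-1/6216) + 85/188182 = -292603/6216 + 85/188182 = -744082289/15807288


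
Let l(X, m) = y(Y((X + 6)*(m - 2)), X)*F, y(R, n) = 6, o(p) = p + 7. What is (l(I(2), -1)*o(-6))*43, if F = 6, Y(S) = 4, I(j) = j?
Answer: 1548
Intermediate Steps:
o(p) = 7 + p
l(X, m) = 36 (l(X, m) = 6*6 = 36)
(l(I(2), -1)*o(-6))*43 = (36*(7 - 6))*43 = (36*1)*43 = 36*43 = 1548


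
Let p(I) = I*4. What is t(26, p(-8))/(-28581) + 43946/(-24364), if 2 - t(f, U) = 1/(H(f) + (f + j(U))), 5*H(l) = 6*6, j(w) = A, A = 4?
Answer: -29203597253/16190079003 ≈ -1.8038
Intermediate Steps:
j(w) = 4
H(l) = 36/5 (H(l) = (6*6)/5 = (⅕)*36 = 36/5)
p(I) = 4*I
t(f, U) = 2 - 1/(56/5 + f) (t(f, U) = 2 - 1/(36/5 + (f + 4)) = 2 - 1/(36/5 + (4 + f)) = 2 - 1/(56/5 + f))
t(26, p(-8))/(-28581) + 43946/(-24364) = ((107 + 10*26)/(56 + 5*26))/(-28581) + 43946/(-24364) = ((107 + 260)/(56 + 130))*(-1/28581) + 43946*(-1/24364) = (367/186)*(-1/28581) - 21973/12182 = -367/5316066 - 21973/12182 = -29203597253/16190079003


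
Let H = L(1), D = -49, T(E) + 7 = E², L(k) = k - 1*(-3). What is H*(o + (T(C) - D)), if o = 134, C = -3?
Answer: 740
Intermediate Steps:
L(k) = 3 + k (L(k) = k + 3 = 3 + k)
T(E) = -7 + E²
H = 4 (H = 3 + 1 = 4)
H*(o + (T(C) - D)) = 4*(134 + ((-7 + (-3)²) - 1*(-49))) = 4*(134 + ((-7 + 9) + 49)) = 4*(134 + (2 + 49)) = 4*(134 + 51) = 4*185 = 740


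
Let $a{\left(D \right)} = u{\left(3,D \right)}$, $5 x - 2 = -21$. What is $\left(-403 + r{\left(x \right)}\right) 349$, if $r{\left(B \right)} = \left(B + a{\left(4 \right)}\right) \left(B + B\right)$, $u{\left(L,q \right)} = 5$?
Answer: $- \frac{3595747}{25} \approx -1.4383 \cdot 10^{5}$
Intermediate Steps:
$x = - \frac{19}{5}$ ($x = \frac{2}{5} + \frac{1}{5} \left(-21\right) = \frac{2}{5} - \frac{21}{5} = - \frac{19}{5} \approx -3.8$)
$a{\left(D \right)} = 5$
$r{\left(B \right)} = 2 B \left(5 + B\right)$ ($r{\left(B \right)} = \left(B + 5\right) \left(B + B\right) = \left(5 + B\right) 2 B = 2 B \left(5 + B\right)$)
$\left(-403 + r{\left(x \right)}\right) 349 = \left(-403 + 2 \left(- \frac{19}{5}\right) \left(5 - \frac{19}{5}\right)\right) 349 = \left(-403 + 2 \left(- \frac{19}{5}\right) \frac{6}{5}\right) 349 = \left(-403 - \frac{228}{25}\right) 349 = \left(- \frac{10303}{25}\right) 349 = - \frac{3595747}{25}$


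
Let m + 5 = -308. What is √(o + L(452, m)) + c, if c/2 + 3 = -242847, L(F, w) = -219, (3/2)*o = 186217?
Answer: -485700 + √1115331/3 ≈ -4.8535e+5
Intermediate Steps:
m = -313 (m = -5 - 308 = -313)
o = 372434/3 (o = (⅔)*186217 = 372434/3 ≈ 1.2414e+5)
c = -485700 (c = -6 + 2*(-242847) = -6 - 485694 = -485700)
√(o + L(452, m)) + c = √(372434/3 - 219) - 485700 = √(371777/3) - 485700 = √1115331/3 - 485700 = -485700 + √1115331/3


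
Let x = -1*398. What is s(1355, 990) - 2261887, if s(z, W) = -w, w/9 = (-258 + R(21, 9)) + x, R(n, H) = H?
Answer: -2256064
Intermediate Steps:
x = -398
w = -5823 (w = 9*((-258 + 9) - 398) = 9*(-249 - 398) = 9*(-647) = -5823)
s(z, W) = 5823 (s(z, W) = -1*(-5823) = 5823)
s(1355, 990) - 2261887 = 5823 - 2261887 = -2256064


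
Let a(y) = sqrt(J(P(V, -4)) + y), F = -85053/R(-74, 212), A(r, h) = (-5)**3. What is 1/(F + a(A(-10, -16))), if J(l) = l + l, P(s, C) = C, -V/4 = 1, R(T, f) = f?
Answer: -18031236/7239990361 - 44944*I*sqrt(133)/7239990361 ≈ -0.0024905 - 7.1591e-5*I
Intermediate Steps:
V = -4 (V = -4*1 = -4)
J(l) = 2*l
A(r, h) = -125
F = -85053/212 ≈ -401.19
a(y) = sqrt(-8 + y) (a(y) = sqrt(2*(-4) + y) = sqrt(-8 + y))
1/(F + a(A(-10, -16))) = 1/(-85053/212 + sqrt(-8 - 125)) = 1/(-85053/212 + sqrt(-133)) = 1/(-85053/212 + I*sqrt(133))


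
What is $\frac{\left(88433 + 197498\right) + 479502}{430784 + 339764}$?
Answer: $\frac{765433}{770548} \approx 0.99336$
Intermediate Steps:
$\frac{\left(88433 + 197498\right) + 479502}{430784 + 339764} = \frac{285931 + 479502}{770548} = 765433 \cdot \frac{1}{770548} = \frac{765433}{770548}$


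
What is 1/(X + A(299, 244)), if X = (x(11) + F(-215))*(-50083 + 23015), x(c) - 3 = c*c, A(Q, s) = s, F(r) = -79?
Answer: -1/1217816 ≈ -8.2114e-7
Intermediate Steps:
x(c) = 3 + c**2 (x(c) = 3 + c*c = 3 + c**2)
X = -1218060 (X = ((3 + 11**2) - 79)*(-50083 + 23015) = ((3 + 121) - 79)*(-27068) = (124 - 79)*(-27068) = 45*(-27068) = -1218060)
1/(X + A(299, 244)) = 1/(-1218060 + 244) = 1/(-1217816) = -1/1217816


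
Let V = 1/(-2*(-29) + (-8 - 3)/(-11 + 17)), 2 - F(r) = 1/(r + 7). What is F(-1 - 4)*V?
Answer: 9/337 ≈ 0.026706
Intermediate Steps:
F(r) = 2 - 1/(7 + r) (F(r) = 2 - 1/(r + 7) = 2 - 1/(7 + r))
V = 6/337 (V = 1/(58 - 11/6) = 1/(337/6) = 6/337 ≈ 0.017804)
F(-1 - 4)*V = ((13 + 2*(-1 - 4))/(7 + (-1 - 4)))*(6/337) = ((13 + 2*(-5))/(7 - 5))*(6/337) = ((13 - 10)/2)*(6/337) = ((½)*3)*(6/337) = (3/2)*(6/337) = 9/337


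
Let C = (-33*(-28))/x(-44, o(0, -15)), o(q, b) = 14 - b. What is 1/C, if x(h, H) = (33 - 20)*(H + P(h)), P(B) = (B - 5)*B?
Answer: 28405/924 ≈ 30.741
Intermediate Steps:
P(B) = B*(-5 + B) (P(B) = (-5 + B)*B = B*(-5 + B))
x(h, H) = 13*H + 13*h*(-5 + h) (x(h, H) = (33 - 20)*(H + h*(-5 + h)) = 13*(H + h*(-5 + h)) = 13*H + 13*h*(-5 + h))
C = 924/28405 (C = (-33*(-28))/(13*(14 - 1*(-15)) + 13*(-44)*(-5 - 44)) = 924/(13*(14 + 15) + 13*(-44)*(-49)) = 924/(13*29 + 28028) = 924/(377 + 28028) = 924/28405 ≈ 0.032529)
1/C = 1/(924/28405) = 28405/924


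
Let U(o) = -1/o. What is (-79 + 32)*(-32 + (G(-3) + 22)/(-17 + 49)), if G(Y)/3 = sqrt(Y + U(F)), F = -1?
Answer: 23547/16 - 141*I*sqrt(2)/32 ≈ 1471.7 - 6.2314*I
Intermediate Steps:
G(Y) = 3*sqrt(1 + Y) (G(Y) = 3*sqrt(Y - 1/(-1)) = 3*sqrt(Y - 1*(-1)) = 3*sqrt(Y + 1) = 3*sqrt(1 + Y))
(-79 + 32)*(-32 + (G(-3) + 22)/(-17 + 49)) = (-79 + 32)*(-32 + (3*sqrt(1 - 3) + 22)/(-17 + 49)) = -47*(-32 + (3*sqrt(-2) + 22)/32) = -47*(-32 + (3*(I*sqrt(2)) + 22)*(1/32)) = -47*(-32 + (3*I*sqrt(2) + 22)*(1/32)) = -47*(-32 + (22 + 3*I*sqrt(2))*(1/32)) = -47*(-32 + (11/16 + 3*I*sqrt(2)/32)) = -47*(-501/16 + 3*I*sqrt(2)/32) = 23547/16 - 141*I*sqrt(2)/32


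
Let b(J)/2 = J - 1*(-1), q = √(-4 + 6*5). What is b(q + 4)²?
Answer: 204 + 40*√26 ≈ 407.96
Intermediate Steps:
q = √26 (q = √(-4 + 30) = √26 ≈ 5.0990)
b(J) = 2 + 2*J (b(J) = 2*(J - 1*(-1)) = 2*(J + 1) = 2*(1 + J) = 2 + 2*J)
b(q + 4)² = (2 + 2*(√26 + 4))² = (2 + 2*(4 + √26))² = (2 + (8 + 2*√26))² = (10 + 2*√26)²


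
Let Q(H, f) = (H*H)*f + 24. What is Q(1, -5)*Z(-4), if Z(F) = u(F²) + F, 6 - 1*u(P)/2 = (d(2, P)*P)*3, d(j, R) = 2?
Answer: -3496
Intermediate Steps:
Q(H, f) = 24 + f*H² (Q(H, f) = H²*f + 24 = f*H² + 24 = 24 + f*H²)
u(P) = 12 - 12*P (u(P) = 12 - 2*2*P*3 = 12 - 12*P)
Z(F) = 12 + F - 12*F² (Z(F) = (12 - 12*F²) + F = 12 + F - 12*F²)
Q(1, -5)*Z(-4) = (24 - 5*1²)*(12 - 4 - 12*(-4)²) = (24 - 5*1)*(12 - 4 - 12*16) = (24 - 5)*(12 - 4 - 192) = 19*(-184) = -3496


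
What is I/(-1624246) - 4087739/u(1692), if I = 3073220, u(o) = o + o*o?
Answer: -7721452255057/2326371812388 ≈ -3.3191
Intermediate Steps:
u(o) = o + o**2
I/(-1624246) - 4087739/u(1692) = 3073220/(-1624246) - 4087739*1/(1692*(1 + 1692)) = 3073220*(-1/1624246) - 4087739/(1692*1693) = -1536610/812123 - 4087739/2864556 = -7721452255057/2326371812388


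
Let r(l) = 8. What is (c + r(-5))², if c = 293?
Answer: 90601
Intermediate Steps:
(c + r(-5))² = (293 + 8)² = 301² = 90601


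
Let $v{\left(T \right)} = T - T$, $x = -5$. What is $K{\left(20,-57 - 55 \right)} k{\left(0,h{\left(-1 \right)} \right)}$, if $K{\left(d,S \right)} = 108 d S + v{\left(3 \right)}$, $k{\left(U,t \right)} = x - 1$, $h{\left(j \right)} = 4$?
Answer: $1451520$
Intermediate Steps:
$v{\left(T \right)} = 0$
$k{\left(U,t \right)} = -6$ ($k{\left(U,t \right)} = -5 - 1 = -6$)
$K{\left(d,S \right)} = 108 S d$ ($K{\left(d,S \right)} = 108 d S + 0 = 108 S d + 0 = 108 S d$)
$K{\left(20,-57 - 55 \right)} k{\left(0,h{\left(-1 \right)} \right)} = 108 \left(-57 - 55\right) 20 \left(-6\right) = 108 \left(-112\right) 20 \left(-6\right) = \left(-241920\right) \left(-6\right) = 1451520$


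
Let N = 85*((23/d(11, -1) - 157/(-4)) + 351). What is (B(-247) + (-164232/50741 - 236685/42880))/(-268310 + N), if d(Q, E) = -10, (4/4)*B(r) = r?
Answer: 111293619901/102406832257248 ≈ 0.0010868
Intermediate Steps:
B(r) = r
N = 131903/4 (N = 85*((23/(-10) - 157/(-4)) + 351) = 85*((23*(-⅒) - 157*(-¼)) + 351) = 85*((-23/10 + 157/4) + 351) = 85*(739/20 + 351) = 85*(7759/20) = 131903/4 ≈ 32976.)
(B(-247) + (-164232/50741 - 236685/42880))/(-268310 + N) = (-247 + (-164232/50741 - 236685/42880))/(-268310 + 131903/4) = (-247 + (-164232*1/50741 - 236685*1/42880))/(-941337/4) = (-247 + (-164232/50741 - 47337/8576))*(-4/941337) = (-247 - 3810380349/435154816)*(-4/941337) = -111293619901/435154816*(-4/941337) = 111293619901/102406832257248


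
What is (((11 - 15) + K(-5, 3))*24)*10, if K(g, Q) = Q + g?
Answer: -1440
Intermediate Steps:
(((11 - 15) + K(-5, 3))*24)*10 = (((11 - 15) + (3 - 5))*24)*10 = ((-4 - 2)*24)*10 = -6*24*10 = -144*10 = -1440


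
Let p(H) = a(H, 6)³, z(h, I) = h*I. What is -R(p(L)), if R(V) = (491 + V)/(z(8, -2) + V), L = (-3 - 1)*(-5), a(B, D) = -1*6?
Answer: 275/232 ≈ 1.1853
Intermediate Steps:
z(h, I) = I*h
a(B, D) = -6
L = 20 (L = -4*(-5) = 20)
p(H) = -216 (p(H) = (-6)³ = -216)
R(V) = (491 + V)/(-16 + V) (R(V) = (491 + V)/(-2*8 + V) = (491 + V)/(-16 + V))
-R(p(L)) = -(491 - 216)/(-16 - 216) = -275/(-232) = -(-1)*275/232 = -1*(-275/232) = 275/232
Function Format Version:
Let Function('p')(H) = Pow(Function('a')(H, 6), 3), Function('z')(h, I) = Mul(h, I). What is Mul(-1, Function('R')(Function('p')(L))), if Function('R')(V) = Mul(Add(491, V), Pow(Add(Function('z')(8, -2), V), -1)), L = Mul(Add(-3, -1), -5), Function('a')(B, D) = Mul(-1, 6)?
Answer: Rational(275, 232) ≈ 1.1853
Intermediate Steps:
Function('z')(h, I) = Mul(I, h)
Function('a')(B, D) = -6
L = 20 (L = Mul(-4, -5) = 20)
Function('p')(H) = -216 (Function('p')(H) = Pow(-6, 3) = -216)
Function('R')(V) = Mul(Pow(Add(-16, V), -1), Add(491, V)) (Function('R')(V) = Mul(Add(491, V), Pow(Add(Mul(-2, 8), V), -1)) = Mul(Add(491, V), Pow(Add(-16, V), -1)) = Mul(Pow(Add(-16, V), -1), Add(491, V)))
Mul(-1, Function('R')(Function('p')(L))) = Mul(-1, Mul(Pow(Add(-16, -216), -1), Add(491, -216))) = Mul(-1, Mul(Pow(-232, -1), 275)) = Mul(-1, Mul(Rational(-1, 232), 275)) = Mul(-1, Rational(-275, 232)) = Rational(275, 232)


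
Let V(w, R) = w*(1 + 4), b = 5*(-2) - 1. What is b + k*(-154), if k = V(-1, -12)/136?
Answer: -363/68 ≈ -5.3382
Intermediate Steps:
b = -11 (b = -10 - 1 = -11)
V(w, R) = 5*w (V(w, R) = w*5 = 5*w)
k = -5/136 (k = (5*(-1))/136 = -5*1/136 = -5/136 ≈ -0.036765)
b + k*(-154) = -11 - 5/136*(-154) = -11 + 385/68 = -363/68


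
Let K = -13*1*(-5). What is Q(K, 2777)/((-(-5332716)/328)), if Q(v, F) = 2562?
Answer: 70028/444393 ≈ 0.15758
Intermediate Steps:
K = 65 (K = -13*(-5) = 65)
Q(K, 2777)/((-(-5332716)/328)) = 2562/((-(-5332716)/328)) = 2562/((-1308*(-4077/328))) = 2562/(1333179/82) = 2562*(82/1333179) = 70028/444393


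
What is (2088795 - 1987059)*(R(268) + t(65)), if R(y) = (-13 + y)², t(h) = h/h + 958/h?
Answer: 430103996928/65 ≈ 6.6170e+9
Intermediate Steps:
t(h) = 1 + 958/h
(2088795 - 1987059)*(R(268) + t(65)) = (2088795 - 1987059)*((-13 + 268)² + (958 + 65)/65) = 101736*(255² + (1/65)*1023) = 101736*(65025 + 1023/65) = 101736*(4227648/65) = 430103996928/65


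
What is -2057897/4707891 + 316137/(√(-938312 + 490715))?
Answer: -2057897/4707891 - 105379*I*√49733/49733 ≈ -0.43712 - 472.53*I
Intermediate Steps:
-2057897/4707891 + 316137/(√(-938312 + 490715)) = -2057897*1/4707891 + 316137/(√(-447597)) = -2057897/4707891 + 316137/((3*I*√49733)) = -2057897/4707891 + 316137*(-I*√49733/149199) = -2057897/4707891 - 105379*I*√49733/49733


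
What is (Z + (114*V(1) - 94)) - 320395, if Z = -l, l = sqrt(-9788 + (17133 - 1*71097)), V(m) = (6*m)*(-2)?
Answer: -321857 - 2*I*sqrt(15938) ≈ -3.2186e+5 - 252.49*I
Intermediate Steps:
V(m) = -12*m
l = 2*I*sqrt(15938) (l = sqrt(-9788 + (17133 - 71097)) = sqrt(-9788 - 53964) = sqrt(-63752) = 2*I*sqrt(15938) ≈ 252.49*I)
Z = -2*I*sqrt(15938) ≈ -252.49*I
(Z + (114*V(1) - 94)) - 320395 = (-2*I*sqrt(15938) + (114*(-12*1) - 94)) - 320395 = (-2*I*sqrt(15938) + (114*(-12) - 94)) - 320395 = (-2*I*sqrt(15938) + (-1368 - 94)) - 320395 = (-2*I*sqrt(15938) - 1462) - 320395 = (-1462 - 2*I*sqrt(15938)) - 320395 = -321857 - 2*I*sqrt(15938)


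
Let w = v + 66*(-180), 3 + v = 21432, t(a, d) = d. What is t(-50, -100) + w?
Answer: 9449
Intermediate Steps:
v = 21429 (v = -3 + 21432 = 21429)
w = 9549 (w = 21429 + 66*(-180) = 21429 - 11880 = 9549)
t(-50, -100) + w = -100 + 9549 = 9449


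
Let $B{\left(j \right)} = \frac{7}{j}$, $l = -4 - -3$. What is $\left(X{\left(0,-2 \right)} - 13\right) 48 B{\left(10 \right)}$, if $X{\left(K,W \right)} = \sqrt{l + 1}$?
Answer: $- \frac{2184}{5} \approx -436.8$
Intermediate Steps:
$l = -1$ ($l = -4 + 3 = -1$)
$X{\left(K,W \right)} = 0$ ($X{\left(K,W \right)} = \sqrt{-1 + 1} = \sqrt{0} = 0$)
$\left(X{\left(0,-2 \right)} - 13\right) 48 B{\left(10 \right)} = \left(0 - 13\right) 48 \cdot \frac{7}{10} = \left(-13\right) 48 \cdot 7 \cdot \frac{1}{10} = \left(-624\right) \frac{7}{10} = - \frac{2184}{5}$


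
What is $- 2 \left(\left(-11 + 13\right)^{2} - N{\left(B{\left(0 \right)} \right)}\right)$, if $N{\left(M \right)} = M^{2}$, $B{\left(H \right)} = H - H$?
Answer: $-8$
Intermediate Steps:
$B{\left(H \right)} = 0$
$- 2 \left(\left(-11 + 13\right)^{2} - N{\left(B{\left(0 \right)} \right)}\right) = - 2 \left(\left(-11 + 13\right)^{2} - 0^{2}\right) = - 2 \left(2^{2} - 0\right) = - 2 \left(4 + 0\right) = \left(-2\right) 4 = -8$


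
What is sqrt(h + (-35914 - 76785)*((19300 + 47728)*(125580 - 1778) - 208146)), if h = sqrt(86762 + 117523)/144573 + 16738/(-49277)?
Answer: sqrt(-47463088665025529585989098066168444 + 351055444599717*sqrt(204285))/7124123721 ≈ 3.0581e+7*I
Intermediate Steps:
h = -16738/49277 + sqrt(204285)/144573 (h = sqrt(204285)*(1/144573) + 16738*(-1/49277) = sqrt(204285)/144573 - 16738/49277 = -16738/49277 + sqrt(204285)/144573 ≈ -0.33655)
sqrt(h + (-35914 - 76785)*((19300 + 47728)*(125580 - 1778) - 208146)) = sqrt((-16738/49277 + sqrt(204285)/144573) + (-35914 - 76785)*((19300 + 47728)*(125580 - 1778) - 208146)) = sqrt((-16738/49277 + sqrt(204285)/144573) - 112699*(67028*123802 - 208146)) = sqrt((-16738/49277 + sqrt(204285)/144573) - 112699*(8298200456 - 208146)) = sqrt((-16738/49277 + sqrt(204285)/144573) - 112699*8297992310) = sqrt((-16738/49277 + sqrt(204285)/144573) - 935175435344690) = sqrt(-46082639927480305868/49277 + sqrt(204285)/144573)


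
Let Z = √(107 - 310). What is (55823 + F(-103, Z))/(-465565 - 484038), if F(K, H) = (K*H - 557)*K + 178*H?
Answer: -113194/949603 - 10787*I*√203/949603 ≈ -0.1192 - 0.16185*I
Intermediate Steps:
Z = I*√203 (Z = √(-203) = I*√203 ≈ 14.248*I)
F(K, H) = 178*H + K*(-557 + H*K) (F(K, H) = (H*K - 557)*K + 178*H = (-557 + H*K)*K + 178*H = K*(-557 + H*K) + 178*H = 178*H + K*(-557 + H*K))
(55823 + F(-103, Z))/(-465565 - 484038) = (55823 + (-557*(-103) + 178*(I*√203) + (I*√203)*(-103)²))/(-465565 - 484038) = (55823 + (57371 + 178*I*√203 + (I*√203)*10609))/(-949603) = (55823 + (57371 + 178*I*√203 + 10609*I*√203))*(-1/949603) = (55823 + (57371 + 10787*I*√203))*(-1/949603) = (113194 + 10787*I*√203)*(-1/949603) = -113194/949603 - 10787*I*√203/949603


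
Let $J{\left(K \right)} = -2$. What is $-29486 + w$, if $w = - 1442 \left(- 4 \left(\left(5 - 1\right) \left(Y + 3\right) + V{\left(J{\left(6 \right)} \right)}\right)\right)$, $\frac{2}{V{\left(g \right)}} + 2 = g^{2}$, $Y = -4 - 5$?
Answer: $-162150$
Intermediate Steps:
$Y = -9$ ($Y = -4 - 5 = -9$)
$V{\left(g \right)} = \frac{2}{-2 + g^{2}}$
$w = -132664$ ($w = - 1442 \left(- 4 \left(\left(5 - 1\right) \left(-9 + 3\right) + \frac{2}{-2 + \left(-2\right)^{2}}\right)\right) = - 1442 \left(- 4 \left(4 \left(-6\right) + \frac{2}{-2 + 4}\right)\right) = - 1442 \left(- 4 \left(-24 + \frac{2}{2}\right)\right) = - 1442 \left(- 4 \left(-24 + 2 \cdot \frac{1}{2}\right)\right) = - 1442 \left(- 4 \left(-24 + 1\right)\right) = - 1442 \left(\left(-4\right) \left(-23\right)\right) = \left(-1442\right) 92 = -132664$)
$-29486 + w = -29486 - 132664 = -162150$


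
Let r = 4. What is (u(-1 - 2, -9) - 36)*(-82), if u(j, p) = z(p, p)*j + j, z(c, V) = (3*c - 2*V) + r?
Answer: 1968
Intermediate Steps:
z(c, V) = 4 - 2*V + 3*c (z(c, V) = (3*c - 2*V) + 4 = (-2*V + 3*c) + 4 = 4 - 2*V + 3*c)
u(j, p) = j + j*(4 + p) (u(j, p) = (4 - 2*p + 3*p)*j + j = (4 + p)*j + j = j*(4 + p) + j = j + j*(4 + p))
(u(-1 - 2, -9) - 36)*(-82) = ((-1 - 2)*(5 - 9) - 36)*(-82) = (-3*(-4) - 36)*(-82) = (12 - 36)*(-82) = -24*(-82) = 1968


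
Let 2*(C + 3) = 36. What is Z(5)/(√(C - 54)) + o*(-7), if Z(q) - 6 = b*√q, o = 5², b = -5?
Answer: -175 - I*√39*(6 - 5*√5)/39 ≈ -175.0 + 0.82952*I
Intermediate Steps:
C = 15 (C = -3 + (½)*36 = -3 + 18 = 15)
o = 25
Z(q) = 6 - 5*√q
Z(5)/(√(C - 54)) + o*(-7) = (6 - 5*√5)/(√(15 - 54)) + 25*(-7) = (6 - 5*√5)/(√(-39)) - 175 = (6 - 5*√5)/((I*√39)) - 175 = (-I*√39/39)*(6 - 5*√5) - 175 = -I*√39*(6 - 5*√5)/39 - 175 = -175 - I*√39*(6 - 5*√5)/39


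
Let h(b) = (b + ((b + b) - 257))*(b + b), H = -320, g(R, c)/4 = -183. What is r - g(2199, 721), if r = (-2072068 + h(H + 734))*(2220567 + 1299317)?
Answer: -4422692006660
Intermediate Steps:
g(R, c) = -732 (g(R, c) = 4*(-183) = -732)
h(b) = 2*b*(-257 + 3*b) (h(b) = (b + (2*b - 257))*(2*b) = (b + (-257 + 2*b))*(2*b) = (-257 + 3*b)*(2*b) = 2*b*(-257 + 3*b))
r = -4422692007392 (r = (-2072068 + 2*(-320 + 734)*(-257 + 3*(-320 + 734)))*(2220567 + 1299317) = (-2072068 + 2*414*(-257 + 3*414))*3519884 = (-2072068 + 2*414*(-257 + 1242))*3519884 = (-2072068 + 2*414*985)*3519884 = (-2072068 + 815580)*3519884 = -1256488*3519884 = -4422692007392)
r - g(2199, 721) = -4422692007392 - 1*(-732) = -4422692007392 + 732 = -4422692006660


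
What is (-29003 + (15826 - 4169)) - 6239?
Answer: -23585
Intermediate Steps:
(-29003 + (15826 - 4169)) - 6239 = (-29003 + 11657) - 6239 = -17346 - 6239 = -23585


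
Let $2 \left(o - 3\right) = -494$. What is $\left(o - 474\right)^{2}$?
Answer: $515524$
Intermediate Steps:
$o = -244$ ($o = 3 + \frac{1}{2} \left(-494\right) = 3 - 247 = -244$)
$\left(o - 474\right)^{2} = \left(-244 - 474\right)^{2} = \left(-718\right)^{2} = 515524$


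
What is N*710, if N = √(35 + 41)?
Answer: 1420*√19 ≈ 6189.6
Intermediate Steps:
N = 2*√19 (N = √76 = 2*√19 ≈ 8.7178)
N*710 = (2*√19)*710 = 1420*√19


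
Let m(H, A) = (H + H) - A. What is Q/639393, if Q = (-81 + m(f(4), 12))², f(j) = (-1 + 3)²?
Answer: 7225/639393 ≈ 0.011300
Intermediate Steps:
f(j) = 4 (f(j) = 2² = 4)
m(H, A) = -A + 2*H (m(H, A) = 2*H - A = -A + 2*H)
Q = 7225 (Q = (-81 + (-1*12 + 2*4))² = (-81 + (-12 + 8))² = (-81 - 4)² = (-85)² = 7225)
Q/639393 = 7225/639393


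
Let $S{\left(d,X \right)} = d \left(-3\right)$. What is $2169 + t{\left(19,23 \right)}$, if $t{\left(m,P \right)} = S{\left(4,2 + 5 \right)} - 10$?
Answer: $2147$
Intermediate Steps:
$S{\left(d,X \right)} = - 3 d$
$t{\left(m,P \right)} = -22$ ($t{\left(m,P \right)} = \left(-3\right) 4 - 10 = -12 - 10 = -22$)
$2169 + t{\left(19,23 \right)} = 2169 - 22 = 2147$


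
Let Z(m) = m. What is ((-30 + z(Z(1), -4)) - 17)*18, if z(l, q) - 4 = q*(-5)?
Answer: -414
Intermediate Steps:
z(l, q) = 4 - 5*q (z(l, q) = 4 + q*(-5) = 4 - 5*q)
((-30 + z(Z(1), -4)) - 17)*18 = ((-30 + (4 - 5*(-4))) - 17)*18 = ((-30 + (4 + 20)) - 17)*18 = ((-30 + 24) - 17)*18 = (-6 - 17)*18 = -23*18 = -414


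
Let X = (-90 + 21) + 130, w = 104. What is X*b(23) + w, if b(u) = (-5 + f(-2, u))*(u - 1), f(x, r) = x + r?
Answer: 21576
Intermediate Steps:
f(x, r) = r + x
X = 61 (X = -69 + 130 = 61)
b(u) = (-1 + u)*(-7 + u) (b(u) = (-5 + (u - 2))*(u - 1) = (-5 + (-2 + u))*(-1 + u) = (-7 + u)*(-1 + u) = (-1 + u)*(-7 + u))
X*b(23) + w = 61*(7 + 23**2 - 8*23) + 104 = 61*(7 + 529 - 184) + 104 = 61*352 + 104 = 21472 + 104 = 21576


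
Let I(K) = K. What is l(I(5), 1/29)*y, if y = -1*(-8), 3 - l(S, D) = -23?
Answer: 208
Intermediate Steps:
l(S, D) = 26 (l(S, D) = 3 - 1*(-23) = 3 + 23 = 26)
y = 8
l(I(5), 1/29)*y = 26*8 = 208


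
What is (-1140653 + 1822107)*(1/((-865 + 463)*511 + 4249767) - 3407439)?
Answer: -9391021408883808116/4044345 ≈ -2.3220e+12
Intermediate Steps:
(-1140653 + 1822107)*(1/((-865 + 463)*511 + 4249767) - 3407439) = 681454*(1/(-402*511 + 4249767) - 3407439) = 681454*(1/(-205422 + 4249767) - 3407439) = 681454*(1/4044345 - 3407439) = 681454*(-13780858882454/4044345) = -9391021408883808116/4044345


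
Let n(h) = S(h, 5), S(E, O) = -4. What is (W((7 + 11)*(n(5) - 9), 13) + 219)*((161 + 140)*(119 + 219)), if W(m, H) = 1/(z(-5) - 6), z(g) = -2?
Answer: 89071619/4 ≈ 2.2268e+7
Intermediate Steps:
n(h) = -4
W(m, H) = -1/8 (W(m, H) = 1/(-2 - 6) = 1/(-8) = -1/8)
(W((7 + 11)*(n(5) - 9), 13) + 219)*((161 + 140)*(119 + 219)) = (-1/8 + 219)*((161 + 140)*(119 + 219)) = 1751*(301*338)/8 = (1751/8)*101738 = 89071619/4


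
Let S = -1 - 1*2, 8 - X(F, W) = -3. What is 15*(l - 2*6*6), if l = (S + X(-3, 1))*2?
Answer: -840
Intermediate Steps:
X(F, W) = 11 (X(F, W) = 8 - 1*(-3) = 8 + 3 = 11)
S = -3 (S = -1 - 2 = -3)
l = 16 (l = (-3 + 11)*2 = 8*2 = 16)
15*(l - 2*6*6) = 15*(16 - 2*6*6) = 15*(16 - 12*6) = 15*(16 - 72) = 15*(-56) = -840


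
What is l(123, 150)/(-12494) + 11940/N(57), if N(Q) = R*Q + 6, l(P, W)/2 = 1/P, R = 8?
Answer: 1529078113/59165337 ≈ 25.844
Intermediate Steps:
l(P, W) = 2/P
N(Q) = 6 + 8*Q (N(Q) = 8*Q + 6 = 6 + 8*Q)
l(123, 150)/(-12494) + 11940/N(57) = (2/123)/(-12494) + 11940/(6 + 8*57) = (2*(1/123))*(-1/12494) + 11940/(6 + 456) = (2/123)*(-1/12494) + 11940/462 = -1/768381 + 11940*(1/462) = -1/768381 + 1990/77 = 1529078113/59165337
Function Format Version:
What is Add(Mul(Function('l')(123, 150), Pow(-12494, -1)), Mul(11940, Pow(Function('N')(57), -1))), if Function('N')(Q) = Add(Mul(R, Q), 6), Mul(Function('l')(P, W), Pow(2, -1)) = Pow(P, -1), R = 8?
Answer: Rational(1529078113, 59165337) ≈ 25.844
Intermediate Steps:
Function('l')(P, W) = Mul(2, Pow(P, -1))
Function('N')(Q) = Add(6, Mul(8, Q)) (Function('N')(Q) = Add(Mul(8, Q), 6) = Add(6, Mul(8, Q)))
Add(Mul(Function('l')(123, 150), Pow(-12494, -1)), Mul(11940, Pow(Function('N')(57), -1))) = Add(Mul(Mul(2, Pow(123, -1)), Pow(-12494, -1)), Mul(11940, Pow(Add(6, Mul(8, 57)), -1))) = Add(Mul(Mul(2, Rational(1, 123)), Rational(-1, 12494)), Mul(11940, Pow(Add(6, 456), -1))) = Add(Mul(Rational(2, 123), Rational(-1, 12494)), Mul(11940, Pow(462, -1))) = Add(Rational(-1, 768381), Mul(11940, Rational(1, 462))) = Add(Rational(-1, 768381), Rational(1990, 77)) = Rational(1529078113, 59165337)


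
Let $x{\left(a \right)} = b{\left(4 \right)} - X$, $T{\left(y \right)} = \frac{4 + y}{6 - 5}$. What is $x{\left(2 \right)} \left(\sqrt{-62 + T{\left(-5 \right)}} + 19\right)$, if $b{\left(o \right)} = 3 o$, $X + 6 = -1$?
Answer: $361 + 57 i \sqrt{7} \approx 361.0 + 150.81 i$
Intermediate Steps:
$X = -7$ ($X = -6 - 1 = -7$)
$T{\left(y \right)} = 4 + y$ ($T{\left(y \right)} = \frac{4 + y}{1} = \left(4 + y\right) 1 = 4 + y$)
$x{\left(a \right)} = 19$ ($x{\left(a \right)} = 3 \cdot 4 - -7 = 12 + 7 = 19$)
$x{\left(2 \right)} \left(\sqrt{-62 + T{\left(-5 \right)}} + 19\right) = 19 \left(\sqrt{-62 + \left(4 - 5\right)} + 19\right) = 19 \left(\sqrt{-62 - 1} + 19\right) = 19 \left(\sqrt{-63} + 19\right) = 19 \left(3 i \sqrt{7} + 19\right) = 19 \left(19 + 3 i \sqrt{7}\right) = 361 + 57 i \sqrt{7}$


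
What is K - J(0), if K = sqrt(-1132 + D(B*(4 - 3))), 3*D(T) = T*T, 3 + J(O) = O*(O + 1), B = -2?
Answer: 3 + 8*I*sqrt(159)/3 ≈ 3.0 + 33.625*I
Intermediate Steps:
J(O) = -3 + O*(1 + O) (J(O) = -3 + O*(O + 1) = -3 + O*(1 + O))
D(T) = T**2/3 (D(T) = (T*T)/3 = T**2/3)
K = 8*I*sqrt(159)/3 (K = sqrt(-1132 + (-2*(4 - 3))**2/3) = sqrt(-1132 + (-2*1)**2/3) = sqrt(-1132 + (1/3)*(-2)**2) = sqrt(-1132 + (1/3)*4) = sqrt(-1132 + 4/3) = sqrt(-3392/3) = 8*I*sqrt(159)/3 ≈ 33.625*I)
K - J(0) = 8*I*sqrt(159)/3 - (-3 + 0 + 0**2) = 8*I*sqrt(159)/3 - (-3 + 0 + 0) = 8*I*sqrt(159)/3 - 1*(-3) = 8*I*sqrt(159)/3 + 3 = 3 + 8*I*sqrt(159)/3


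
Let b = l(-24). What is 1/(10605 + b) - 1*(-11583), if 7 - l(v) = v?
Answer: 123196789/10636 ≈ 11583.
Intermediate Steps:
l(v) = 7 - v
b = 31 (b = 7 - 1*(-24) = 7 + 24 = 31)
1/(10605 + b) - 1*(-11583) = 1/(10605 + 31) - 1*(-11583) = 1/10636 + 11583 = 123196789/10636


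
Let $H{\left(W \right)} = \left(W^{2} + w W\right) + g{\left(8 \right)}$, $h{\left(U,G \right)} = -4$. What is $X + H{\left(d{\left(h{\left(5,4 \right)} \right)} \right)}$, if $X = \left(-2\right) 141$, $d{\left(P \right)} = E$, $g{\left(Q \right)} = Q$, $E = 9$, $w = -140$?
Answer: $-1453$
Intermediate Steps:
$d{\left(P \right)} = 9$
$H{\left(W \right)} = 8 + W^{2} - 140 W$ ($H{\left(W \right)} = \left(W^{2} - 140 W\right) + 8 = 8 + W^{2} - 140 W$)
$X = -282$
$X + H{\left(d{\left(h{\left(5,4 \right)} \right)} \right)} = -282 + \left(8 + 9^{2} - 1260\right) = -282 + \left(8 + 81 - 1260\right) = -282 - 1171 = -1453$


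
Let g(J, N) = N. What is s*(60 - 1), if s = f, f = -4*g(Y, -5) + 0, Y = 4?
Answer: 1180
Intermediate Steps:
f = 20 (f = -4*(-5) + 0 = 20 + 0 = 20)
s = 20
s*(60 - 1) = 20*(60 - 1) = 20*59 = 1180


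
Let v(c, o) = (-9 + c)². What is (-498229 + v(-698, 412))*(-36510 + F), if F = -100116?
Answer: -221334120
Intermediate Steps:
(-498229 + v(-698, 412))*(-36510 + F) = (-498229 + (-9 - 698)²)*(-36510 - 100116) = (-498229 + (-707)²)*(-136626) = (-498229 + 499849)*(-136626) = 1620*(-136626) = -221334120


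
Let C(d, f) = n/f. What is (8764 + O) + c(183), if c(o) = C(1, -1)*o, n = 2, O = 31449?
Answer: 39847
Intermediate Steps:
C(d, f) = 2/f
c(o) = -2*o (c(o) = (2/(-1))*o = (2*(-1))*o = -2*o)
(8764 + O) + c(183) = (8764 + 31449) - 2*183 = 40213 - 366 = 39847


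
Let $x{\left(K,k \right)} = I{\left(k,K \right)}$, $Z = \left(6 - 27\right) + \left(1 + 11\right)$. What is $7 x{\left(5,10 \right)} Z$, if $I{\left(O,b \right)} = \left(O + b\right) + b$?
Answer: $-1260$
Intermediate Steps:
$Z = -9$ ($Z = -21 + 12 = -9$)
$I{\left(O,b \right)} = O + 2 b$
$x{\left(K,k \right)} = k + 2 K$
$7 x{\left(5,10 \right)} Z = 7 \left(10 + 2 \cdot 5\right) \left(-9\right) = 7 \left(10 + 10\right) \left(-9\right) = 7 \cdot 20 \left(-9\right) = 140 \left(-9\right) = -1260$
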